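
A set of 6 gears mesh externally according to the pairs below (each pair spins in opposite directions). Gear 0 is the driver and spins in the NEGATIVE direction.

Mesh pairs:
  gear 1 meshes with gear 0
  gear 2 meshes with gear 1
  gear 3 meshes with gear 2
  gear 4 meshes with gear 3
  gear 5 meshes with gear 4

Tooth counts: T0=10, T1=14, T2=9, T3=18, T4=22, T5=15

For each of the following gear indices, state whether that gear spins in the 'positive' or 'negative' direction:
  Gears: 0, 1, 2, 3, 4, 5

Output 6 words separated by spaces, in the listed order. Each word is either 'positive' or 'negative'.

Gear 0 (driver): negative (depth 0)
  gear 1: meshes with gear 0 -> depth 1 -> positive (opposite of gear 0)
  gear 2: meshes with gear 1 -> depth 2 -> negative (opposite of gear 1)
  gear 3: meshes with gear 2 -> depth 3 -> positive (opposite of gear 2)
  gear 4: meshes with gear 3 -> depth 4 -> negative (opposite of gear 3)
  gear 5: meshes with gear 4 -> depth 5 -> positive (opposite of gear 4)
Queried indices 0, 1, 2, 3, 4, 5 -> negative, positive, negative, positive, negative, positive

Answer: negative positive negative positive negative positive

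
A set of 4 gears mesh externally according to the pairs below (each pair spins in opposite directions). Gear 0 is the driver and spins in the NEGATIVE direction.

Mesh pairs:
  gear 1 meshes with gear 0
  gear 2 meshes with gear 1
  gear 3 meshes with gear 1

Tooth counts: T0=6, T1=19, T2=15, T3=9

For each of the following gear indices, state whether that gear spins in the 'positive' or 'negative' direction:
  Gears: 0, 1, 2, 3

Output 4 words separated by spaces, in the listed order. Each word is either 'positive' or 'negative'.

Answer: negative positive negative negative

Derivation:
Gear 0 (driver): negative (depth 0)
  gear 1: meshes with gear 0 -> depth 1 -> positive (opposite of gear 0)
  gear 2: meshes with gear 1 -> depth 2 -> negative (opposite of gear 1)
  gear 3: meshes with gear 1 -> depth 2 -> negative (opposite of gear 1)
Queried indices 0, 1, 2, 3 -> negative, positive, negative, negative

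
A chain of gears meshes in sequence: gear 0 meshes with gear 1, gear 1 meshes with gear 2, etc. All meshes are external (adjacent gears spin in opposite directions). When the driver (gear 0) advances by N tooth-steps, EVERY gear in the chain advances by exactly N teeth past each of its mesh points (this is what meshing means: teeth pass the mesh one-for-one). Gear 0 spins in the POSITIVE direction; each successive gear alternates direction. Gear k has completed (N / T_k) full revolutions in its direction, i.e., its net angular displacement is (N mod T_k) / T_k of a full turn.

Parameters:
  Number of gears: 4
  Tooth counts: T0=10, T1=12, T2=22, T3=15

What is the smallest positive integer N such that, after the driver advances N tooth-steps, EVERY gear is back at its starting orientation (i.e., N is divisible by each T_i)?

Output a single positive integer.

Gear k returns to start when N is a multiple of T_k.
All gears at start simultaneously when N is a common multiple of [10, 12, 22, 15]; the smallest such N is lcm(10, 12, 22, 15).
Start: lcm = T0 = 10
Fold in T1=12: gcd(10, 12) = 2; lcm(10, 12) = 10 * 12 / 2 = 120 / 2 = 60
Fold in T2=22: gcd(60, 22) = 2; lcm(60, 22) = 60 * 22 / 2 = 1320 / 2 = 660
Fold in T3=15: gcd(660, 15) = 15; lcm(660, 15) = 660 * 15 / 15 = 9900 / 15 = 660
Full cycle length = 660

Answer: 660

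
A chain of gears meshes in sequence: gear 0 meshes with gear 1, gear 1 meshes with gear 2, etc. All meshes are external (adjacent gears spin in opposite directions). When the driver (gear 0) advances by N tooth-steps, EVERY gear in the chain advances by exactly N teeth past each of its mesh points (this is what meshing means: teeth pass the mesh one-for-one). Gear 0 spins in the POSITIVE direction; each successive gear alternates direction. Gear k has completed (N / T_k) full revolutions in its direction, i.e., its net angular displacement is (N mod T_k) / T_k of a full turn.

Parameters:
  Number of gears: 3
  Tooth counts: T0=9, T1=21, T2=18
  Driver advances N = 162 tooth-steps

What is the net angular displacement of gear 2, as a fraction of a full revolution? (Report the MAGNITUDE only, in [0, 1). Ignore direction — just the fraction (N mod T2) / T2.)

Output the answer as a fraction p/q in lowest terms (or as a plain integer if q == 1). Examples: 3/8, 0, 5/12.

Answer: 0

Derivation:
Chain of 3 gears, tooth counts: [9, 21, 18]
  gear 0: T0=9, direction=positive, advance = 162 mod 9 = 0 teeth = 0/9 turn
  gear 1: T1=21, direction=negative, advance = 162 mod 21 = 15 teeth = 15/21 turn
  gear 2: T2=18, direction=positive, advance = 162 mod 18 = 0 teeth = 0/18 turn
Gear 2: 162 mod 18 = 0
Fraction = 0 / 18 = 0/1 (gcd(0,18)=18) = 0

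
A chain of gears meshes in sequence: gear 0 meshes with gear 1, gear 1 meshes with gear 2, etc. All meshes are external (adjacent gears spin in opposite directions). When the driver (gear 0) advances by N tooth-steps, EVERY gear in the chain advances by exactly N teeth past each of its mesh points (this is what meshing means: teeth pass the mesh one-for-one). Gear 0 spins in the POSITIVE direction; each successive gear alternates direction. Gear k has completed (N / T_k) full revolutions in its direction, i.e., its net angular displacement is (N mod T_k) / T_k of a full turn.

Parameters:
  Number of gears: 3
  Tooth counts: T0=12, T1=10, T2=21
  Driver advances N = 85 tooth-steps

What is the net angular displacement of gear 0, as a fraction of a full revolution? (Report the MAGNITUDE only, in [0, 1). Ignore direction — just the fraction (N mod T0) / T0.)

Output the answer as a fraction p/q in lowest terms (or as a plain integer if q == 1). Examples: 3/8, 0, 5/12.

Answer: 1/12

Derivation:
Chain of 3 gears, tooth counts: [12, 10, 21]
  gear 0: T0=12, direction=positive, advance = 85 mod 12 = 1 teeth = 1/12 turn
  gear 1: T1=10, direction=negative, advance = 85 mod 10 = 5 teeth = 5/10 turn
  gear 2: T2=21, direction=positive, advance = 85 mod 21 = 1 teeth = 1/21 turn
Gear 0: 85 mod 12 = 1
Fraction = 1 / 12 = 1/12 (gcd(1,12)=1) = 1/12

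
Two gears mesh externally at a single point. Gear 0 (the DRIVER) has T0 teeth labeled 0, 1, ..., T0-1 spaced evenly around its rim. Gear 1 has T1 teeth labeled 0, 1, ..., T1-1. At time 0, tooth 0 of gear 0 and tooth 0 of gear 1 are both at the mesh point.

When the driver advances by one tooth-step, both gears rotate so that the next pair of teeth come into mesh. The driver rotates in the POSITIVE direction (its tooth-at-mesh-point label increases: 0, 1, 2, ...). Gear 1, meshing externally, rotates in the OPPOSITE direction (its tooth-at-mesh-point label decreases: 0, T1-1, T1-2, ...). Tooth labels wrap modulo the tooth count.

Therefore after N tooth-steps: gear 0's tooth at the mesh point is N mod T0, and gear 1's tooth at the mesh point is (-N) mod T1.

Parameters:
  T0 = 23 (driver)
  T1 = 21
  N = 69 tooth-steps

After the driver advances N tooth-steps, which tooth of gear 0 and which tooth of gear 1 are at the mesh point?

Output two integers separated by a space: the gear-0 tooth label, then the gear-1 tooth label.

Gear 0 (driver, T0=23): tooth at mesh = N mod T0
  69 = 3 * 23 + 0, so 69 mod 23 = 0
  gear 0 tooth = 0
Gear 1 (driven, T1=21): tooth at mesh = (-N) mod T1
  69 = 3 * 21 + 6, so 69 mod 21 = 6
  (-69) mod 21 = (-6) mod 21 = 21 - 6 = 15
Mesh after 69 steps: gear-0 tooth 0 meets gear-1 tooth 15

Answer: 0 15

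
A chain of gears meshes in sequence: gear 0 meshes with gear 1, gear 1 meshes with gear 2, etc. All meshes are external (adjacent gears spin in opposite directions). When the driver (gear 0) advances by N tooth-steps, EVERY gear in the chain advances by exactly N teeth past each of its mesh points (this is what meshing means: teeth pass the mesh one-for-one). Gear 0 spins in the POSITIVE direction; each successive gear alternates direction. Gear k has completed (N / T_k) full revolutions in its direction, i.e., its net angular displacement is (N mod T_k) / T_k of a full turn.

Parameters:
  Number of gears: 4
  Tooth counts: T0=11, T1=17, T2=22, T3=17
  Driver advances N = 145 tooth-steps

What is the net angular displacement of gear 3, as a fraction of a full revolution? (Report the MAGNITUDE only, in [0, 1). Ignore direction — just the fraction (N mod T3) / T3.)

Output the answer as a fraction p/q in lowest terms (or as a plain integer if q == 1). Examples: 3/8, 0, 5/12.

Answer: 9/17

Derivation:
Chain of 4 gears, tooth counts: [11, 17, 22, 17]
  gear 0: T0=11, direction=positive, advance = 145 mod 11 = 2 teeth = 2/11 turn
  gear 1: T1=17, direction=negative, advance = 145 mod 17 = 9 teeth = 9/17 turn
  gear 2: T2=22, direction=positive, advance = 145 mod 22 = 13 teeth = 13/22 turn
  gear 3: T3=17, direction=negative, advance = 145 mod 17 = 9 teeth = 9/17 turn
Gear 3: 145 mod 17 = 9
Fraction = 9 / 17 = 9/17 (gcd(9,17)=1) = 9/17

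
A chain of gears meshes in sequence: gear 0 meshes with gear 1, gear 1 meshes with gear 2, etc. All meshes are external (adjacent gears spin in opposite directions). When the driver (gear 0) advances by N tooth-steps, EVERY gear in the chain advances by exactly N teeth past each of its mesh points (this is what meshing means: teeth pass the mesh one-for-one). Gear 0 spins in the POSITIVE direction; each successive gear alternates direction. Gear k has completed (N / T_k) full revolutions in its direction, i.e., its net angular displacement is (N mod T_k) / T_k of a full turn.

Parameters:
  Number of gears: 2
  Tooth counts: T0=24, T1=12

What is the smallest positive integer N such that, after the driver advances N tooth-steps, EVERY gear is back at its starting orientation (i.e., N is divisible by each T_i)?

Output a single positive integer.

Gear k returns to start when N is a multiple of T_k.
All gears at start simultaneously when N is a common multiple of [24, 12]; the smallest such N is lcm(24, 12).
Start: lcm = T0 = 24
Fold in T1=12: gcd(24, 12) = 12; lcm(24, 12) = 24 * 12 / 12 = 288 / 12 = 24
Full cycle length = 24

Answer: 24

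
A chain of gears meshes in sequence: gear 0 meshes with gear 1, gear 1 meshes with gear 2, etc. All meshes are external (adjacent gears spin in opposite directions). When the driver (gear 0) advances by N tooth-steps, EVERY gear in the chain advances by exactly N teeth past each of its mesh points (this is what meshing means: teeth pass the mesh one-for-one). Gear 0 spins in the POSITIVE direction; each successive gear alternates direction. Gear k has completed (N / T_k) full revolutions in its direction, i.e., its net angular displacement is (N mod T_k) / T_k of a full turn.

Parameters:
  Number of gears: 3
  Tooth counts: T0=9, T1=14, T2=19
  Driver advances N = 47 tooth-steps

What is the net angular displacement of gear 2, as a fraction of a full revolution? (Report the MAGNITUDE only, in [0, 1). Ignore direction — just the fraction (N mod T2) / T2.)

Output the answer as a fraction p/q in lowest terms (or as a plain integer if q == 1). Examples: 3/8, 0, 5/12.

Chain of 3 gears, tooth counts: [9, 14, 19]
  gear 0: T0=9, direction=positive, advance = 47 mod 9 = 2 teeth = 2/9 turn
  gear 1: T1=14, direction=negative, advance = 47 mod 14 = 5 teeth = 5/14 turn
  gear 2: T2=19, direction=positive, advance = 47 mod 19 = 9 teeth = 9/19 turn
Gear 2: 47 mod 19 = 9
Fraction = 9 / 19 = 9/19 (gcd(9,19)=1) = 9/19

Answer: 9/19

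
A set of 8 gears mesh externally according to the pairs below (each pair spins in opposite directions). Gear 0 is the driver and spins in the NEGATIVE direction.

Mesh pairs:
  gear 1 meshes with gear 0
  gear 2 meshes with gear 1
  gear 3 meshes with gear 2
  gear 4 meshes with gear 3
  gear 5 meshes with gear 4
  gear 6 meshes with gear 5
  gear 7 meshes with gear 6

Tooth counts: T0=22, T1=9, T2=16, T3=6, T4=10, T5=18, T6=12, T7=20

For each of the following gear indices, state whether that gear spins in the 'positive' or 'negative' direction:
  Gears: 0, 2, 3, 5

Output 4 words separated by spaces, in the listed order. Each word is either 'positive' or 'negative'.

Answer: negative negative positive positive

Derivation:
Gear 0 (driver): negative (depth 0)
  gear 1: meshes with gear 0 -> depth 1 -> positive (opposite of gear 0)
  gear 2: meshes with gear 1 -> depth 2 -> negative (opposite of gear 1)
  gear 3: meshes with gear 2 -> depth 3 -> positive (opposite of gear 2)
  gear 4: meshes with gear 3 -> depth 4 -> negative (opposite of gear 3)
  gear 5: meshes with gear 4 -> depth 5 -> positive (opposite of gear 4)
  gear 6: meshes with gear 5 -> depth 6 -> negative (opposite of gear 5)
  gear 7: meshes with gear 6 -> depth 7 -> positive (opposite of gear 6)
Queried indices 0, 2, 3, 5 -> negative, negative, positive, positive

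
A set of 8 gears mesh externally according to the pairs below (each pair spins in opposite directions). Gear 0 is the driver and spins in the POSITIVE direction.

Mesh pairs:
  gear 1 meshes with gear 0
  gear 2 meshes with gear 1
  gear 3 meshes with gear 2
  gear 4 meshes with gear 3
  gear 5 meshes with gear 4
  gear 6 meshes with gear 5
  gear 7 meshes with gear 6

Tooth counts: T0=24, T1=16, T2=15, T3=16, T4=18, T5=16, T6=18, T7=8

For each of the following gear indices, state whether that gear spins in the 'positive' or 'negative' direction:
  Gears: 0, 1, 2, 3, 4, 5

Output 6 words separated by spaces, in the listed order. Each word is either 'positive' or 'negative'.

Answer: positive negative positive negative positive negative

Derivation:
Gear 0 (driver): positive (depth 0)
  gear 1: meshes with gear 0 -> depth 1 -> negative (opposite of gear 0)
  gear 2: meshes with gear 1 -> depth 2 -> positive (opposite of gear 1)
  gear 3: meshes with gear 2 -> depth 3 -> negative (opposite of gear 2)
  gear 4: meshes with gear 3 -> depth 4 -> positive (opposite of gear 3)
  gear 5: meshes with gear 4 -> depth 5 -> negative (opposite of gear 4)
  gear 6: meshes with gear 5 -> depth 6 -> positive (opposite of gear 5)
  gear 7: meshes with gear 6 -> depth 7 -> negative (opposite of gear 6)
Queried indices 0, 1, 2, 3, 4, 5 -> positive, negative, positive, negative, positive, negative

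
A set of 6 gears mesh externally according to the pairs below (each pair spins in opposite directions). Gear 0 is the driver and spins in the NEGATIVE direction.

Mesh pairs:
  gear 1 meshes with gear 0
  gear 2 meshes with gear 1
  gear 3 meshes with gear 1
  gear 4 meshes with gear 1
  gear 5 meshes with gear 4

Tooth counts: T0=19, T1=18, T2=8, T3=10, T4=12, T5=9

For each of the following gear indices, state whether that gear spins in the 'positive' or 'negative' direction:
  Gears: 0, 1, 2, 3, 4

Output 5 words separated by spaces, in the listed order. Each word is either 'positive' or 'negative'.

Gear 0 (driver): negative (depth 0)
  gear 1: meshes with gear 0 -> depth 1 -> positive (opposite of gear 0)
  gear 2: meshes with gear 1 -> depth 2 -> negative (opposite of gear 1)
  gear 3: meshes with gear 1 -> depth 2 -> negative (opposite of gear 1)
  gear 4: meshes with gear 1 -> depth 2 -> negative (opposite of gear 1)
  gear 5: meshes with gear 4 -> depth 3 -> positive (opposite of gear 4)
Queried indices 0, 1, 2, 3, 4 -> negative, positive, negative, negative, negative

Answer: negative positive negative negative negative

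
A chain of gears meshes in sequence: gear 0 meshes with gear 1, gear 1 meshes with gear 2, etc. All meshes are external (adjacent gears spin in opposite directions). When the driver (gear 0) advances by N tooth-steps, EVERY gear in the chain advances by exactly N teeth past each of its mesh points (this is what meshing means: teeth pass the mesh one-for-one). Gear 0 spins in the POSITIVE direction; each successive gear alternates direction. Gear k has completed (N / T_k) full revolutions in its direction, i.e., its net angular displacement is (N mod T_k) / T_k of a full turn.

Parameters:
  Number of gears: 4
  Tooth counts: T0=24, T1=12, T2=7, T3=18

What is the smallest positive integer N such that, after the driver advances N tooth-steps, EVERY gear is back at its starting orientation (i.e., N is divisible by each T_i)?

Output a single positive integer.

Gear k returns to start when N is a multiple of T_k.
All gears at start simultaneously when N is a common multiple of [24, 12, 7, 18]; the smallest such N is lcm(24, 12, 7, 18).
Start: lcm = T0 = 24
Fold in T1=12: gcd(24, 12) = 12; lcm(24, 12) = 24 * 12 / 12 = 288 / 12 = 24
Fold in T2=7: gcd(24, 7) = 1; lcm(24, 7) = 24 * 7 / 1 = 168 / 1 = 168
Fold in T3=18: gcd(168, 18) = 6; lcm(168, 18) = 168 * 18 / 6 = 3024 / 6 = 504
Full cycle length = 504

Answer: 504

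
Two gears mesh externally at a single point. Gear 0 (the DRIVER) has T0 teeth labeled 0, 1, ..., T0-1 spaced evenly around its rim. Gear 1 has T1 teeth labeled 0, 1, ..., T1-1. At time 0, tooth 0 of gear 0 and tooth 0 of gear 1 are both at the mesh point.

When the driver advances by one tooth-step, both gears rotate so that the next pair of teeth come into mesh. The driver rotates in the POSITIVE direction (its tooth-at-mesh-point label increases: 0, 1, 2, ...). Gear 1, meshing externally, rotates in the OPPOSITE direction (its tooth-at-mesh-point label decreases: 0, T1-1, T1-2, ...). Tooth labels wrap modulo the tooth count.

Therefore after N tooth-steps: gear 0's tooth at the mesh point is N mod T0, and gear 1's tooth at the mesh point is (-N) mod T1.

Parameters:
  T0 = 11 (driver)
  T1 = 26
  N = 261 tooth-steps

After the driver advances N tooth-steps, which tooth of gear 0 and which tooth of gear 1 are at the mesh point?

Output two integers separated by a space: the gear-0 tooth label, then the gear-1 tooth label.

Gear 0 (driver, T0=11): tooth at mesh = N mod T0
  261 = 23 * 11 + 8, so 261 mod 11 = 8
  gear 0 tooth = 8
Gear 1 (driven, T1=26): tooth at mesh = (-N) mod T1
  261 = 10 * 26 + 1, so 261 mod 26 = 1
  (-261) mod 26 = (-1) mod 26 = 26 - 1 = 25
Mesh after 261 steps: gear-0 tooth 8 meets gear-1 tooth 25

Answer: 8 25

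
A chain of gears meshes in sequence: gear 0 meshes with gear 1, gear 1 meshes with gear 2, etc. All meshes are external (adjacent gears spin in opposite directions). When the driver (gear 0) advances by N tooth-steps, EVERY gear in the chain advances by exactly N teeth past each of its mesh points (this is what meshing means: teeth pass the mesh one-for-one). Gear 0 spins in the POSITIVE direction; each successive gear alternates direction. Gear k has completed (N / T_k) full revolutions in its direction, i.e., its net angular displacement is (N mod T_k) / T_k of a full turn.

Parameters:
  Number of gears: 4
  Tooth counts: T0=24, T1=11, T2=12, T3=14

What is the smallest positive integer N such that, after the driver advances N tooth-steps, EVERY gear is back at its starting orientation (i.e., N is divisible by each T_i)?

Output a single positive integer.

Answer: 1848

Derivation:
Gear k returns to start when N is a multiple of T_k.
All gears at start simultaneously when N is a common multiple of [24, 11, 12, 14]; the smallest such N is lcm(24, 11, 12, 14).
Start: lcm = T0 = 24
Fold in T1=11: gcd(24, 11) = 1; lcm(24, 11) = 24 * 11 / 1 = 264 / 1 = 264
Fold in T2=12: gcd(264, 12) = 12; lcm(264, 12) = 264 * 12 / 12 = 3168 / 12 = 264
Fold in T3=14: gcd(264, 14) = 2; lcm(264, 14) = 264 * 14 / 2 = 3696 / 2 = 1848
Full cycle length = 1848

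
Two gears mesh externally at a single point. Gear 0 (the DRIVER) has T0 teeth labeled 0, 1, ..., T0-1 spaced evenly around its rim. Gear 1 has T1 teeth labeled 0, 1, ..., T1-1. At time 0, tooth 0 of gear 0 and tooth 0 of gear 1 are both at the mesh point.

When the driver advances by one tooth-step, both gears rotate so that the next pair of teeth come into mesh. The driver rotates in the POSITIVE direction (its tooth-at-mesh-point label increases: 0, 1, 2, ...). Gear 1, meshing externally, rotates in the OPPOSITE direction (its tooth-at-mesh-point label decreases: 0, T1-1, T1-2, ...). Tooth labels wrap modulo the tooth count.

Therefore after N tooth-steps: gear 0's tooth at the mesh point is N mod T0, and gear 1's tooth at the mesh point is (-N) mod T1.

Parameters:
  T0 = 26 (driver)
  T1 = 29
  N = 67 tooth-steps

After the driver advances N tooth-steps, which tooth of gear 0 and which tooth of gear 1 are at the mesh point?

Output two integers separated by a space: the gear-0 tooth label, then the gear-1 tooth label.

Gear 0 (driver, T0=26): tooth at mesh = N mod T0
  67 = 2 * 26 + 15, so 67 mod 26 = 15
  gear 0 tooth = 15
Gear 1 (driven, T1=29): tooth at mesh = (-N) mod T1
  67 = 2 * 29 + 9, so 67 mod 29 = 9
  (-67) mod 29 = (-9) mod 29 = 29 - 9 = 20
Mesh after 67 steps: gear-0 tooth 15 meets gear-1 tooth 20

Answer: 15 20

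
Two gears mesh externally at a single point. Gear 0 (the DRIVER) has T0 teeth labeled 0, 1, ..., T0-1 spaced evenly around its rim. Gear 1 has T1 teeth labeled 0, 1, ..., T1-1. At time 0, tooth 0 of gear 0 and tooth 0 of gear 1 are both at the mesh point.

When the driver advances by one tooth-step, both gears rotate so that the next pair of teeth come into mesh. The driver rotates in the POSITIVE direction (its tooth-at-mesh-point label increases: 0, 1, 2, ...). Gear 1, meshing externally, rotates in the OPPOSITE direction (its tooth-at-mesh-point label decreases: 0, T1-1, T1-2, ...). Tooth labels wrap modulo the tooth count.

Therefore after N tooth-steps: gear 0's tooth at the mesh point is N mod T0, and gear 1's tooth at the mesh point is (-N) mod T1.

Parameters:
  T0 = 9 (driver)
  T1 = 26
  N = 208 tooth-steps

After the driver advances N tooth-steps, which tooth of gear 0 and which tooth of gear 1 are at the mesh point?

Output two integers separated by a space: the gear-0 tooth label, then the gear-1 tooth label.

Answer: 1 0

Derivation:
Gear 0 (driver, T0=9): tooth at mesh = N mod T0
  208 = 23 * 9 + 1, so 208 mod 9 = 1
  gear 0 tooth = 1
Gear 1 (driven, T1=26): tooth at mesh = (-N) mod T1
  208 = 8 * 26 + 0, so 208 mod 26 = 0
  (-208) mod 26 = 0
Mesh after 208 steps: gear-0 tooth 1 meets gear-1 tooth 0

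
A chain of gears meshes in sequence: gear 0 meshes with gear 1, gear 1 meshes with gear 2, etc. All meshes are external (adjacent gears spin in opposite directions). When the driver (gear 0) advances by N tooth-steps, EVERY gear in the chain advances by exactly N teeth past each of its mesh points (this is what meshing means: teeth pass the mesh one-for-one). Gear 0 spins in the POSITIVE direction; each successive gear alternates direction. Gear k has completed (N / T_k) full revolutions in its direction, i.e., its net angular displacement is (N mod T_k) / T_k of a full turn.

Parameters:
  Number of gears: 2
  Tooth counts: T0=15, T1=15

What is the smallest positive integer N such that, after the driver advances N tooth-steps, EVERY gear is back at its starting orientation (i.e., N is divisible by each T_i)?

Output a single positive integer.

Gear k returns to start when N is a multiple of T_k.
All gears at start simultaneously when N is a common multiple of [15, 15]; the smallest such N is lcm(15, 15).
Start: lcm = T0 = 15
Fold in T1=15: gcd(15, 15) = 15; lcm(15, 15) = 15 * 15 / 15 = 225 / 15 = 15
Full cycle length = 15

Answer: 15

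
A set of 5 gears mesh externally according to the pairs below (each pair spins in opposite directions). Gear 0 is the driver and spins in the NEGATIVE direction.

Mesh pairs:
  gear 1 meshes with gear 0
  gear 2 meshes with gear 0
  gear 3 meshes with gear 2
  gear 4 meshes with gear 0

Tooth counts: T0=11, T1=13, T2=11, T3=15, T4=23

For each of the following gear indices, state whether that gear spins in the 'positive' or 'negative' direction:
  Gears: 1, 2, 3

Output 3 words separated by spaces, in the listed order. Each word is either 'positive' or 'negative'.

Answer: positive positive negative

Derivation:
Gear 0 (driver): negative (depth 0)
  gear 1: meshes with gear 0 -> depth 1 -> positive (opposite of gear 0)
  gear 2: meshes with gear 0 -> depth 1 -> positive (opposite of gear 0)
  gear 3: meshes with gear 2 -> depth 2 -> negative (opposite of gear 2)
  gear 4: meshes with gear 0 -> depth 1 -> positive (opposite of gear 0)
Queried indices 1, 2, 3 -> positive, positive, negative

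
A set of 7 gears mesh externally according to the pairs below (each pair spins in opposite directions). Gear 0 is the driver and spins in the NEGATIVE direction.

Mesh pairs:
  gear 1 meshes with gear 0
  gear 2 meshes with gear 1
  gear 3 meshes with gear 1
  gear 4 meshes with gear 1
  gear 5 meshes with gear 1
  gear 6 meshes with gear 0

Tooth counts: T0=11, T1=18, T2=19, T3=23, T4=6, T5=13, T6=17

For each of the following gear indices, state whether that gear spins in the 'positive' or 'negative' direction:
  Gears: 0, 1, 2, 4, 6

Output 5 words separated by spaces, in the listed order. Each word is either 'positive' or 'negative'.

Gear 0 (driver): negative (depth 0)
  gear 1: meshes with gear 0 -> depth 1 -> positive (opposite of gear 0)
  gear 2: meshes with gear 1 -> depth 2 -> negative (opposite of gear 1)
  gear 3: meshes with gear 1 -> depth 2 -> negative (opposite of gear 1)
  gear 4: meshes with gear 1 -> depth 2 -> negative (opposite of gear 1)
  gear 5: meshes with gear 1 -> depth 2 -> negative (opposite of gear 1)
  gear 6: meshes with gear 0 -> depth 1 -> positive (opposite of gear 0)
Queried indices 0, 1, 2, 4, 6 -> negative, positive, negative, negative, positive

Answer: negative positive negative negative positive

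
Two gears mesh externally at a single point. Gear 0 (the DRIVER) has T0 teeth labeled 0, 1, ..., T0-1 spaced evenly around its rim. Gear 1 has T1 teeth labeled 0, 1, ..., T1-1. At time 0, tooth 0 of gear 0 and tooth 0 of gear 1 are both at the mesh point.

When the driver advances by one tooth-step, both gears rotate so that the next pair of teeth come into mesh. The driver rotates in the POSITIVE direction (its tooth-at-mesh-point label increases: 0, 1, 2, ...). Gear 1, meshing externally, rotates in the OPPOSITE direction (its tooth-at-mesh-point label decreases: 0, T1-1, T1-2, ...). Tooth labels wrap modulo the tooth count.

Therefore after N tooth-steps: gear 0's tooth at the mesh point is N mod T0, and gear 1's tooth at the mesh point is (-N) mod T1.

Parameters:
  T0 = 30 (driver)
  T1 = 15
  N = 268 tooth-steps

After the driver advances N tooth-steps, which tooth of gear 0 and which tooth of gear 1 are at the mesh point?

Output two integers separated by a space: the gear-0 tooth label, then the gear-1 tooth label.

Answer: 28 2

Derivation:
Gear 0 (driver, T0=30): tooth at mesh = N mod T0
  268 = 8 * 30 + 28, so 268 mod 30 = 28
  gear 0 tooth = 28
Gear 1 (driven, T1=15): tooth at mesh = (-N) mod T1
  268 = 17 * 15 + 13, so 268 mod 15 = 13
  (-268) mod 15 = (-13) mod 15 = 15 - 13 = 2
Mesh after 268 steps: gear-0 tooth 28 meets gear-1 tooth 2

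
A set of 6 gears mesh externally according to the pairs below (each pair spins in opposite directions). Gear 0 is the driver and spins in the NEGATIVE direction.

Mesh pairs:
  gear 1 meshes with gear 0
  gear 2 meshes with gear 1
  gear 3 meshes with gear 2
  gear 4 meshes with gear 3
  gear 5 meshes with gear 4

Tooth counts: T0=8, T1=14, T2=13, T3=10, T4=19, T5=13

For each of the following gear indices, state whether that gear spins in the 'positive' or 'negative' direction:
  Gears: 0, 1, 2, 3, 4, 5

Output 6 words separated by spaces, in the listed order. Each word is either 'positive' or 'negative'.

Answer: negative positive negative positive negative positive

Derivation:
Gear 0 (driver): negative (depth 0)
  gear 1: meshes with gear 0 -> depth 1 -> positive (opposite of gear 0)
  gear 2: meshes with gear 1 -> depth 2 -> negative (opposite of gear 1)
  gear 3: meshes with gear 2 -> depth 3 -> positive (opposite of gear 2)
  gear 4: meshes with gear 3 -> depth 4 -> negative (opposite of gear 3)
  gear 5: meshes with gear 4 -> depth 5 -> positive (opposite of gear 4)
Queried indices 0, 1, 2, 3, 4, 5 -> negative, positive, negative, positive, negative, positive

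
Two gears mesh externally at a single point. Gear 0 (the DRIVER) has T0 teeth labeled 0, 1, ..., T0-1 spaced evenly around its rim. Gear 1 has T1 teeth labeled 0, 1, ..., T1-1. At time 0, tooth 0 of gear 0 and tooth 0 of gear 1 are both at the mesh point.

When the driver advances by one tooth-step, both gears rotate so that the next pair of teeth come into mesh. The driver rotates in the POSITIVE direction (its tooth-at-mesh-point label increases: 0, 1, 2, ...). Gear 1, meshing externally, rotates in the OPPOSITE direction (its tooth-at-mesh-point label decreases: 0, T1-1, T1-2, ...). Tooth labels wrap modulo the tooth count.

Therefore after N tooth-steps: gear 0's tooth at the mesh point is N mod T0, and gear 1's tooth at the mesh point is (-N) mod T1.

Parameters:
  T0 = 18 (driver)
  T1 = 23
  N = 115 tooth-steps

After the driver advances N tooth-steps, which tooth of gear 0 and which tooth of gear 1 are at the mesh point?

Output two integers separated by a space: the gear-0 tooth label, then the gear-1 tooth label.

Gear 0 (driver, T0=18): tooth at mesh = N mod T0
  115 = 6 * 18 + 7, so 115 mod 18 = 7
  gear 0 tooth = 7
Gear 1 (driven, T1=23): tooth at mesh = (-N) mod T1
  115 = 5 * 23 + 0, so 115 mod 23 = 0
  (-115) mod 23 = 0
Mesh after 115 steps: gear-0 tooth 7 meets gear-1 tooth 0

Answer: 7 0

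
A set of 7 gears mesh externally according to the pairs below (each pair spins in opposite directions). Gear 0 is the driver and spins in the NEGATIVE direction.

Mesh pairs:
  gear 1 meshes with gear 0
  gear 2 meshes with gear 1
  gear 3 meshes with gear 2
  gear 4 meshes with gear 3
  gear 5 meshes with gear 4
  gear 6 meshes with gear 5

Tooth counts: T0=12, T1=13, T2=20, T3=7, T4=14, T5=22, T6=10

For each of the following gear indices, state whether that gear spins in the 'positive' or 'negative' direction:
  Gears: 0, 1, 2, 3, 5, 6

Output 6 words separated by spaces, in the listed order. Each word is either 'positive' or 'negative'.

Gear 0 (driver): negative (depth 0)
  gear 1: meshes with gear 0 -> depth 1 -> positive (opposite of gear 0)
  gear 2: meshes with gear 1 -> depth 2 -> negative (opposite of gear 1)
  gear 3: meshes with gear 2 -> depth 3 -> positive (opposite of gear 2)
  gear 4: meshes with gear 3 -> depth 4 -> negative (opposite of gear 3)
  gear 5: meshes with gear 4 -> depth 5 -> positive (opposite of gear 4)
  gear 6: meshes with gear 5 -> depth 6 -> negative (opposite of gear 5)
Queried indices 0, 1, 2, 3, 5, 6 -> negative, positive, negative, positive, positive, negative

Answer: negative positive negative positive positive negative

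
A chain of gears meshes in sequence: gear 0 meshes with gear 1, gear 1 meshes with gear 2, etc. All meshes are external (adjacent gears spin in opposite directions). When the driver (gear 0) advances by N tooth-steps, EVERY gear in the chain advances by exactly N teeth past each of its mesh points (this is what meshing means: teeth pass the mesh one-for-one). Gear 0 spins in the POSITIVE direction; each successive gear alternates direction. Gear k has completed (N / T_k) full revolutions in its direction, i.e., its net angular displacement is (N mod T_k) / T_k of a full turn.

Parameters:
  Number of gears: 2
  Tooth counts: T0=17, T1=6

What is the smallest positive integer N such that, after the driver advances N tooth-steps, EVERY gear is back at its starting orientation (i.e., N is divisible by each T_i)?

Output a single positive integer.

Gear k returns to start when N is a multiple of T_k.
All gears at start simultaneously when N is a common multiple of [17, 6]; the smallest such N is lcm(17, 6).
Start: lcm = T0 = 17
Fold in T1=6: gcd(17, 6) = 1; lcm(17, 6) = 17 * 6 / 1 = 102 / 1 = 102
Full cycle length = 102

Answer: 102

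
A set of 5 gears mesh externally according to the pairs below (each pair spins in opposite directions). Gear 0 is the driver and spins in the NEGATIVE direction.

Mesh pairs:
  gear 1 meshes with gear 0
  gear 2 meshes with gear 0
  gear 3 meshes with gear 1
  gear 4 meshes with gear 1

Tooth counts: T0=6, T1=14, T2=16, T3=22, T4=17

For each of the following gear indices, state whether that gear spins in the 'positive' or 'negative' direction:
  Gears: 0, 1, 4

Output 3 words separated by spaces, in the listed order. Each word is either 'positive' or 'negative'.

Gear 0 (driver): negative (depth 0)
  gear 1: meshes with gear 0 -> depth 1 -> positive (opposite of gear 0)
  gear 2: meshes with gear 0 -> depth 1 -> positive (opposite of gear 0)
  gear 3: meshes with gear 1 -> depth 2 -> negative (opposite of gear 1)
  gear 4: meshes with gear 1 -> depth 2 -> negative (opposite of gear 1)
Queried indices 0, 1, 4 -> negative, positive, negative

Answer: negative positive negative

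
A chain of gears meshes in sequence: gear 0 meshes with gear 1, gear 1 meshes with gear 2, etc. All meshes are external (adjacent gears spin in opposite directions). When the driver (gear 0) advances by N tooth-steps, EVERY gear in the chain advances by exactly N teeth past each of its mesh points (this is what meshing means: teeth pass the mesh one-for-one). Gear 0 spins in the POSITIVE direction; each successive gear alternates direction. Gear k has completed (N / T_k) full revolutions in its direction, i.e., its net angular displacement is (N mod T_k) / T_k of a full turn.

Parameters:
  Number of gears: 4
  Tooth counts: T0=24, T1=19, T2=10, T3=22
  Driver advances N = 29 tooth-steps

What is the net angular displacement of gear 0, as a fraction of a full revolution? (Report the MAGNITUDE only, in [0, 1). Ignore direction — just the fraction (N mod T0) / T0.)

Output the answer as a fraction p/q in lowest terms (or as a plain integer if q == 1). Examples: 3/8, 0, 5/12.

Answer: 5/24

Derivation:
Chain of 4 gears, tooth counts: [24, 19, 10, 22]
  gear 0: T0=24, direction=positive, advance = 29 mod 24 = 5 teeth = 5/24 turn
  gear 1: T1=19, direction=negative, advance = 29 mod 19 = 10 teeth = 10/19 turn
  gear 2: T2=10, direction=positive, advance = 29 mod 10 = 9 teeth = 9/10 turn
  gear 3: T3=22, direction=negative, advance = 29 mod 22 = 7 teeth = 7/22 turn
Gear 0: 29 mod 24 = 5
Fraction = 5 / 24 = 5/24 (gcd(5,24)=1) = 5/24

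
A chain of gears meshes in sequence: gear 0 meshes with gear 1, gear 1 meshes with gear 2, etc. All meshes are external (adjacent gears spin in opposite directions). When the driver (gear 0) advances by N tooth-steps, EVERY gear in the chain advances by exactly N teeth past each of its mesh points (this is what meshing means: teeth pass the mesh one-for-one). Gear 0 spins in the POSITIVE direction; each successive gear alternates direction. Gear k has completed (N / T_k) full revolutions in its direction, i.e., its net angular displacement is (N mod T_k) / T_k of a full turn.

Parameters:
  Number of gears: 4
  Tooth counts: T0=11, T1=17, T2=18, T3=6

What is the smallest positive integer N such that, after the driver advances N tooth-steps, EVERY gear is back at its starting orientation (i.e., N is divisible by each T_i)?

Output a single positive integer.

Gear k returns to start when N is a multiple of T_k.
All gears at start simultaneously when N is a common multiple of [11, 17, 18, 6]; the smallest such N is lcm(11, 17, 18, 6).
Start: lcm = T0 = 11
Fold in T1=17: gcd(11, 17) = 1; lcm(11, 17) = 11 * 17 / 1 = 187 / 1 = 187
Fold in T2=18: gcd(187, 18) = 1; lcm(187, 18) = 187 * 18 / 1 = 3366 / 1 = 3366
Fold in T3=6: gcd(3366, 6) = 6; lcm(3366, 6) = 3366 * 6 / 6 = 20196 / 6 = 3366
Full cycle length = 3366

Answer: 3366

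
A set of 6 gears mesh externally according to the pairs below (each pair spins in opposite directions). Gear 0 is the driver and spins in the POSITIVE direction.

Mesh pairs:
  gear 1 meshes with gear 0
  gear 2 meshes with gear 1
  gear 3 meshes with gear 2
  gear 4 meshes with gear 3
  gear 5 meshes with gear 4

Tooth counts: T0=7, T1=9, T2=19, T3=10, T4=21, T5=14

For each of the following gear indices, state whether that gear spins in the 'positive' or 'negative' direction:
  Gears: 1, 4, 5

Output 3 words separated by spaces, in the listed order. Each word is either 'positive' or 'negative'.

Answer: negative positive negative

Derivation:
Gear 0 (driver): positive (depth 0)
  gear 1: meshes with gear 0 -> depth 1 -> negative (opposite of gear 0)
  gear 2: meshes with gear 1 -> depth 2 -> positive (opposite of gear 1)
  gear 3: meshes with gear 2 -> depth 3 -> negative (opposite of gear 2)
  gear 4: meshes with gear 3 -> depth 4 -> positive (opposite of gear 3)
  gear 5: meshes with gear 4 -> depth 5 -> negative (opposite of gear 4)
Queried indices 1, 4, 5 -> negative, positive, negative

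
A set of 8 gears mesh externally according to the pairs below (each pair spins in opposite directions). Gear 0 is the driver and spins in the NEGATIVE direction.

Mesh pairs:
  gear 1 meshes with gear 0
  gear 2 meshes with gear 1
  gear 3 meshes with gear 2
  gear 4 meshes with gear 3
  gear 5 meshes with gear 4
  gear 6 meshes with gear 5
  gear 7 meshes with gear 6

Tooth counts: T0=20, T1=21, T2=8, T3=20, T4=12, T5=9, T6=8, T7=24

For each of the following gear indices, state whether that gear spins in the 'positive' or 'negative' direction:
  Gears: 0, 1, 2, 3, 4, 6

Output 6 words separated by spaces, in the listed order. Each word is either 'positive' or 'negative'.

Gear 0 (driver): negative (depth 0)
  gear 1: meshes with gear 0 -> depth 1 -> positive (opposite of gear 0)
  gear 2: meshes with gear 1 -> depth 2 -> negative (opposite of gear 1)
  gear 3: meshes with gear 2 -> depth 3 -> positive (opposite of gear 2)
  gear 4: meshes with gear 3 -> depth 4 -> negative (opposite of gear 3)
  gear 5: meshes with gear 4 -> depth 5 -> positive (opposite of gear 4)
  gear 6: meshes with gear 5 -> depth 6 -> negative (opposite of gear 5)
  gear 7: meshes with gear 6 -> depth 7 -> positive (opposite of gear 6)
Queried indices 0, 1, 2, 3, 4, 6 -> negative, positive, negative, positive, negative, negative

Answer: negative positive negative positive negative negative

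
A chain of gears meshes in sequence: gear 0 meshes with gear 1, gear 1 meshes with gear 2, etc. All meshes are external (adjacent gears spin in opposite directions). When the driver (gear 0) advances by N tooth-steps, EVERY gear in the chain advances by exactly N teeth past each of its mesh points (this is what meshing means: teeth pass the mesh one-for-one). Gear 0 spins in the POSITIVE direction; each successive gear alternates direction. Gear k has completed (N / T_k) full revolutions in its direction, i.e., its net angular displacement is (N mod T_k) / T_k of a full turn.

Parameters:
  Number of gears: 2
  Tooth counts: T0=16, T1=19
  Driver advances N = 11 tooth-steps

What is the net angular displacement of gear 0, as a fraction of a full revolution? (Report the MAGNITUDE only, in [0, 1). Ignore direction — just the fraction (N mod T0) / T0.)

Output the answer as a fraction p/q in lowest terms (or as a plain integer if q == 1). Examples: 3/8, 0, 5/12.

Chain of 2 gears, tooth counts: [16, 19]
  gear 0: T0=16, direction=positive, advance = 11 mod 16 = 11 teeth = 11/16 turn
  gear 1: T1=19, direction=negative, advance = 11 mod 19 = 11 teeth = 11/19 turn
Gear 0: 11 mod 16 = 11
Fraction = 11 / 16 = 11/16 (gcd(11,16)=1) = 11/16

Answer: 11/16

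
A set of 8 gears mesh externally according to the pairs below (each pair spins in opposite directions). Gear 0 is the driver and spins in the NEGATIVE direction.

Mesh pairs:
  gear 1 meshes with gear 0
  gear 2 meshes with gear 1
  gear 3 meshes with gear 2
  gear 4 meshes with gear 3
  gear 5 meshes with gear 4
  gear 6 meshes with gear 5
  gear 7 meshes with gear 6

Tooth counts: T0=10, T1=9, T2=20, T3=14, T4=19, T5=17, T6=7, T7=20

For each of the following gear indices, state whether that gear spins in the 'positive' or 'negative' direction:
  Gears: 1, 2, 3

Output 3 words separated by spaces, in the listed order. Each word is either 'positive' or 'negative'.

Gear 0 (driver): negative (depth 0)
  gear 1: meshes with gear 0 -> depth 1 -> positive (opposite of gear 0)
  gear 2: meshes with gear 1 -> depth 2 -> negative (opposite of gear 1)
  gear 3: meshes with gear 2 -> depth 3 -> positive (opposite of gear 2)
  gear 4: meshes with gear 3 -> depth 4 -> negative (opposite of gear 3)
  gear 5: meshes with gear 4 -> depth 5 -> positive (opposite of gear 4)
  gear 6: meshes with gear 5 -> depth 6 -> negative (opposite of gear 5)
  gear 7: meshes with gear 6 -> depth 7 -> positive (opposite of gear 6)
Queried indices 1, 2, 3 -> positive, negative, positive

Answer: positive negative positive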